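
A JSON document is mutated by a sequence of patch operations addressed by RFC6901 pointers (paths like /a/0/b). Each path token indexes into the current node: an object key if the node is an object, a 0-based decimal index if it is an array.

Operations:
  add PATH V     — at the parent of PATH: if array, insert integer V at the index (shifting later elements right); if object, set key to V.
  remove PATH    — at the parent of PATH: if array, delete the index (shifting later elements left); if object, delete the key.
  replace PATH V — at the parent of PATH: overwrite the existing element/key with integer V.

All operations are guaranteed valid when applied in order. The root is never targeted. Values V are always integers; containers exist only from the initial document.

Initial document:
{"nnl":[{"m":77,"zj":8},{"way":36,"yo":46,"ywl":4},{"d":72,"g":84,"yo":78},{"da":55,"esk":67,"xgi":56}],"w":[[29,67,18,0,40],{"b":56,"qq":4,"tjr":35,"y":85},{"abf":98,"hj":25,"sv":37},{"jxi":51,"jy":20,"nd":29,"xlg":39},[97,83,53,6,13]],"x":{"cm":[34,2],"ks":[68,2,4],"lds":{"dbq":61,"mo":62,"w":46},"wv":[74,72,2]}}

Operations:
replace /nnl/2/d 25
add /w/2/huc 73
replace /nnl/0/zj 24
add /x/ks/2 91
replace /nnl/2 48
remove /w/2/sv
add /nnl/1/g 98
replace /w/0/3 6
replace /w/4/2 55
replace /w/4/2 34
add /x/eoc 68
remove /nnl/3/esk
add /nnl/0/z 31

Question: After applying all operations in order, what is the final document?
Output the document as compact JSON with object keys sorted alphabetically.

Answer: {"nnl":[{"m":77,"z":31,"zj":24},{"g":98,"way":36,"yo":46,"ywl":4},48,{"da":55,"xgi":56}],"w":[[29,67,18,6,40],{"b":56,"qq":4,"tjr":35,"y":85},{"abf":98,"hj":25,"huc":73},{"jxi":51,"jy":20,"nd":29,"xlg":39},[97,83,34,6,13]],"x":{"cm":[34,2],"eoc":68,"ks":[68,2,91,4],"lds":{"dbq":61,"mo":62,"w":46},"wv":[74,72,2]}}

Derivation:
After op 1 (replace /nnl/2/d 25): {"nnl":[{"m":77,"zj":8},{"way":36,"yo":46,"ywl":4},{"d":25,"g":84,"yo":78},{"da":55,"esk":67,"xgi":56}],"w":[[29,67,18,0,40],{"b":56,"qq":4,"tjr":35,"y":85},{"abf":98,"hj":25,"sv":37},{"jxi":51,"jy":20,"nd":29,"xlg":39},[97,83,53,6,13]],"x":{"cm":[34,2],"ks":[68,2,4],"lds":{"dbq":61,"mo":62,"w":46},"wv":[74,72,2]}}
After op 2 (add /w/2/huc 73): {"nnl":[{"m":77,"zj":8},{"way":36,"yo":46,"ywl":4},{"d":25,"g":84,"yo":78},{"da":55,"esk":67,"xgi":56}],"w":[[29,67,18,0,40],{"b":56,"qq":4,"tjr":35,"y":85},{"abf":98,"hj":25,"huc":73,"sv":37},{"jxi":51,"jy":20,"nd":29,"xlg":39},[97,83,53,6,13]],"x":{"cm":[34,2],"ks":[68,2,4],"lds":{"dbq":61,"mo":62,"w":46},"wv":[74,72,2]}}
After op 3 (replace /nnl/0/zj 24): {"nnl":[{"m":77,"zj":24},{"way":36,"yo":46,"ywl":4},{"d":25,"g":84,"yo":78},{"da":55,"esk":67,"xgi":56}],"w":[[29,67,18,0,40],{"b":56,"qq":4,"tjr":35,"y":85},{"abf":98,"hj":25,"huc":73,"sv":37},{"jxi":51,"jy":20,"nd":29,"xlg":39},[97,83,53,6,13]],"x":{"cm":[34,2],"ks":[68,2,4],"lds":{"dbq":61,"mo":62,"w":46},"wv":[74,72,2]}}
After op 4 (add /x/ks/2 91): {"nnl":[{"m":77,"zj":24},{"way":36,"yo":46,"ywl":4},{"d":25,"g":84,"yo":78},{"da":55,"esk":67,"xgi":56}],"w":[[29,67,18,0,40],{"b":56,"qq":4,"tjr":35,"y":85},{"abf":98,"hj":25,"huc":73,"sv":37},{"jxi":51,"jy":20,"nd":29,"xlg":39},[97,83,53,6,13]],"x":{"cm":[34,2],"ks":[68,2,91,4],"lds":{"dbq":61,"mo":62,"w":46},"wv":[74,72,2]}}
After op 5 (replace /nnl/2 48): {"nnl":[{"m":77,"zj":24},{"way":36,"yo":46,"ywl":4},48,{"da":55,"esk":67,"xgi":56}],"w":[[29,67,18,0,40],{"b":56,"qq":4,"tjr":35,"y":85},{"abf":98,"hj":25,"huc":73,"sv":37},{"jxi":51,"jy":20,"nd":29,"xlg":39},[97,83,53,6,13]],"x":{"cm":[34,2],"ks":[68,2,91,4],"lds":{"dbq":61,"mo":62,"w":46},"wv":[74,72,2]}}
After op 6 (remove /w/2/sv): {"nnl":[{"m":77,"zj":24},{"way":36,"yo":46,"ywl":4},48,{"da":55,"esk":67,"xgi":56}],"w":[[29,67,18,0,40],{"b":56,"qq":4,"tjr":35,"y":85},{"abf":98,"hj":25,"huc":73},{"jxi":51,"jy":20,"nd":29,"xlg":39},[97,83,53,6,13]],"x":{"cm":[34,2],"ks":[68,2,91,4],"lds":{"dbq":61,"mo":62,"w":46},"wv":[74,72,2]}}
After op 7 (add /nnl/1/g 98): {"nnl":[{"m":77,"zj":24},{"g":98,"way":36,"yo":46,"ywl":4},48,{"da":55,"esk":67,"xgi":56}],"w":[[29,67,18,0,40],{"b":56,"qq":4,"tjr":35,"y":85},{"abf":98,"hj":25,"huc":73},{"jxi":51,"jy":20,"nd":29,"xlg":39},[97,83,53,6,13]],"x":{"cm":[34,2],"ks":[68,2,91,4],"lds":{"dbq":61,"mo":62,"w":46},"wv":[74,72,2]}}
After op 8 (replace /w/0/3 6): {"nnl":[{"m":77,"zj":24},{"g":98,"way":36,"yo":46,"ywl":4},48,{"da":55,"esk":67,"xgi":56}],"w":[[29,67,18,6,40],{"b":56,"qq":4,"tjr":35,"y":85},{"abf":98,"hj":25,"huc":73},{"jxi":51,"jy":20,"nd":29,"xlg":39},[97,83,53,6,13]],"x":{"cm":[34,2],"ks":[68,2,91,4],"lds":{"dbq":61,"mo":62,"w":46},"wv":[74,72,2]}}
After op 9 (replace /w/4/2 55): {"nnl":[{"m":77,"zj":24},{"g":98,"way":36,"yo":46,"ywl":4},48,{"da":55,"esk":67,"xgi":56}],"w":[[29,67,18,6,40],{"b":56,"qq":4,"tjr":35,"y":85},{"abf":98,"hj":25,"huc":73},{"jxi":51,"jy":20,"nd":29,"xlg":39},[97,83,55,6,13]],"x":{"cm":[34,2],"ks":[68,2,91,4],"lds":{"dbq":61,"mo":62,"w":46},"wv":[74,72,2]}}
After op 10 (replace /w/4/2 34): {"nnl":[{"m":77,"zj":24},{"g":98,"way":36,"yo":46,"ywl":4},48,{"da":55,"esk":67,"xgi":56}],"w":[[29,67,18,6,40],{"b":56,"qq":4,"tjr":35,"y":85},{"abf":98,"hj":25,"huc":73},{"jxi":51,"jy":20,"nd":29,"xlg":39},[97,83,34,6,13]],"x":{"cm":[34,2],"ks":[68,2,91,4],"lds":{"dbq":61,"mo":62,"w":46},"wv":[74,72,2]}}
After op 11 (add /x/eoc 68): {"nnl":[{"m":77,"zj":24},{"g":98,"way":36,"yo":46,"ywl":4},48,{"da":55,"esk":67,"xgi":56}],"w":[[29,67,18,6,40],{"b":56,"qq":4,"tjr":35,"y":85},{"abf":98,"hj":25,"huc":73},{"jxi":51,"jy":20,"nd":29,"xlg":39},[97,83,34,6,13]],"x":{"cm":[34,2],"eoc":68,"ks":[68,2,91,4],"lds":{"dbq":61,"mo":62,"w":46},"wv":[74,72,2]}}
After op 12 (remove /nnl/3/esk): {"nnl":[{"m":77,"zj":24},{"g":98,"way":36,"yo":46,"ywl":4},48,{"da":55,"xgi":56}],"w":[[29,67,18,6,40],{"b":56,"qq":4,"tjr":35,"y":85},{"abf":98,"hj":25,"huc":73},{"jxi":51,"jy":20,"nd":29,"xlg":39},[97,83,34,6,13]],"x":{"cm":[34,2],"eoc":68,"ks":[68,2,91,4],"lds":{"dbq":61,"mo":62,"w":46},"wv":[74,72,2]}}
After op 13 (add /nnl/0/z 31): {"nnl":[{"m":77,"z":31,"zj":24},{"g":98,"way":36,"yo":46,"ywl":4},48,{"da":55,"xgi":56}],"w":[[29,67,18,6,40],{"b":56,"qq":4,"tjr":35,"y":85},{"abf":98,"hj":25,"huc":73},{"jxi":51,"jy":20,"nd":29,"xlg":39},[97,83,34,6,13]],"x":{"cm":[34,2],"eoc":68,"ks":[68,2,91,4],"lds":{"dbq":61,"mo":62,"w":46},"wv":[74,72,2]}}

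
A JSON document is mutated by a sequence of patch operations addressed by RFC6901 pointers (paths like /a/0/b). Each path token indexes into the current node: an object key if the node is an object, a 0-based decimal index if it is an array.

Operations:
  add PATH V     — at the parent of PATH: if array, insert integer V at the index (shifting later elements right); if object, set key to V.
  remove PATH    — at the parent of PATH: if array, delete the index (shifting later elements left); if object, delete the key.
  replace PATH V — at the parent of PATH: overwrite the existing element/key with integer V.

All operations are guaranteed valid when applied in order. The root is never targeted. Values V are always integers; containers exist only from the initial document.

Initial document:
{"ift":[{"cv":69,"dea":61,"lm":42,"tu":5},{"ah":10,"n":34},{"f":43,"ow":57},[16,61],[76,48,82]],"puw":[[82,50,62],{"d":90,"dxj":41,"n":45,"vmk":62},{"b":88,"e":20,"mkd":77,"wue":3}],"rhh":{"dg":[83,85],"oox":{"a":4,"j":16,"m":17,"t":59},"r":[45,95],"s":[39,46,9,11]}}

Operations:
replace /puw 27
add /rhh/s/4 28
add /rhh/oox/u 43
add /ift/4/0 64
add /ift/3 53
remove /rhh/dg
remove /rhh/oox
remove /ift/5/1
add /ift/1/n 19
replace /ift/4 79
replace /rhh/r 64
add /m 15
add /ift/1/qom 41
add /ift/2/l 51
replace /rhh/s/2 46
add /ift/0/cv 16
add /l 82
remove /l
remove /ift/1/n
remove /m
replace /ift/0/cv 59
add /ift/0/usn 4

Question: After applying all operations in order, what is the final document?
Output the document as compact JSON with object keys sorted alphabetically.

After op 1 (replace /puw 27): {"ift":[{"cv":69,"dea":61,"lm":42,"tu":5},{"ah":10,"n":34},{"f":43,"ow":57},[16,61],[76,48,82]],"puw":27,"rhh":{"dg":[83,85],"oox":{"a":4,"j":16,"m":17,"t":59},"r":[45,95],"s":[39,46,9,11]}}
After op 2 (add /rhh/s/4 28): {"ift":[{"cv":69,"dea":61,"lm":42,"tu":5},{"ah":10,"n":34},{"f":43,"ow":57},[16,61],[76,48,82]],"puw":27,"rhh":{"dg":[83,85],"oox":{"a":4,"j":16,"m":17,"t":59},"r":[45,95],"s":[39,46,9,11,28]}}
After op 3 (add /rhh/oox/u 43): {"ift":[{"cv":69,"dea":61,"lm":42,"tu":5},{"ah":10,"n":34},{"f":43,"ow":57},[16,61],[76,48,82]],"puw":27,"rhh":{"dg":[83,85],"oox":{"a":4,"j":16,"m":17,"t":59,"u":43},"r":[45,95],"s":[39,46,9,11,28]}}
After op 4 (add /ift/4/0 64): {"ift":[{"cv":69,"dea":61,"lm":42,"tu":5},{"ah":10,"n":34},{"f":43,"ow":57},[16,61],[64,76,48,82]],"puw":27,"rhh":{"dg":[83,85],"oox":{"a":4,"j":16,"m":17,"t":59,"u":43},"r":[45,95],"s":[39,46,9,11,28]}}
After op 5 (add /ift/3 53): {"ift":[{"cv":69,"dea":61,"lm":42,"tu":5},{"ah":10,"n":34},{"f":43,"ow":57},53,[16,61],[64,76,48,82]],"puw":27,"rhh":{"dg":[83,85],"oox":{"a":4,"j":16,"m":17,"t":59,"u":43},"r":[45,95],"s":[39,46,9,11,28]}}
After op 6 (remove /rhh/dg): {"ift":[{"cv":69,"dea":61,"lm":42,"tu":5},{"ah":10,"n":34},{"f":43,"ow":57},53,[16,61],[64,76,48,82]],"puw":27,"rhh":{"oox":{"a":4,"j":16,"m":17,"t":59,"u":43},"r":[45,95],"s":[39,46,9,11,28]}}
After op 7 (remove /rhh/oox): {"ift":[{"cv":69,"dea":61,"lm":42,"tu":5},{"ah":10,"n":34},{"f":43,"ow":57},53,[16,61],[64,76,48,82]],"puw":27,"rhh":{"r":[45,95],"s":[39,46,9,11,28]}}
After op 8 (remove /ift/5/1): {"ift":[{"cv":69,"dea":61,"lm":42,"tu":5},{"ah":10,"n":34},{"f":43,"ow":57},53,[16,61],[64,48,82]],"puw":27,"rhh":{"r":[45,95],"s":[39,46,9,11,28]}}
After op 9 (add /ift/1/n 19): {"ift":[{"cv":69,"dea":61,"lm":42,"tu":5},{"ah":10,"n":19},{"f":43,"ow":57},53,[16,61],[64,48,82]],"puw":27,"rhh":{"r":[45,95],"s":[39,46,9,11,28]}}
After op 10 (replace /ift/4 79): {"ift":[{"cv":69,"dea":61,"lm":42,"tu":5},{"ah":10,"n":19},{"f":43,"ow":57},53,79,[64,48,82]],"puw":27,"rhh":{"r":[45,95],"s":[39,46,9,11,28]}}
After op 11 (replace /rhh/r 64): {"ift":[{"cv":69,"dea":61,"lm":42,"tu":5},{"ah":10,"n":19},{"f":43,"ow":57},53,79,[64,48,82]],"puw":27,"rhh":{"r":64,"s":[39,46,9,11,28]}}
After op 12 (add /m 15): {"ift":[{"cv":69,"dea":61,"lm":42,"tu":5},{"ah":10,"n":19},{"f":43,"ow":57},53,79,[64,48,82]],"m":15,"puw":27,"rhh":{"r":64,"s":[39,46,9,11,28]}}
After op 13 (add /ift/1/qom 41): {"ift":[{"cv":69,"dea":61,"lm":42,"tu":5},{"ah":10,"n":19,"qom":41},{"f":43,"ow":57},53,79,[64,48,82]],"m":15,"puw":27,"rhh":{"r":64,"s":[39,46,9,11,28]}}
After op 14 (add /ift/2/l 51): {"ift":[{"cv":69,"dea":61,"lm":42,"tu":5},{"ah":10,"n":19,"qom":41},{"f":43,"l":51,"ow":57},53,79,[64,48,82]],"m":15,"puw":27,"rhh":{"r":64,"s":[39,46,9,11,28]}}
After op 15 (replace /rhh/s/2 46): {"ift":[{"cv":69,"dea":61,"lm":42,"tu":5},{"ah":10,"n":19,"qom":41},{"f":43,"l":51,"ow":57},53,79,[64,48,82]],"m":15,"puw":27,"rhh":{"r":64,"s":[39,46,46,11,28]}}
After op 16 (add /ift/0/cv 16): {"ift":[{"cv":16,"dea":61,"lm":42,"tu":5},{"ah":10,"n":19,"qom":41},{"f":43,"l":51,"ow":57},53,79,[64,48,82]],"m":15,"puw":27,"rhh":{"r":64,"s":[39,46,46,11,28]}}
After op 17 (add /l 82): {"ift":[{"cv":16,"dea":61,"lm":42,"tu":5},{"ah":10,"n":19,"qom":41},{"f":43,"l":51,"ow":57},53,79,[64,48,82]],"l":82,"m":15,"puw":27,"rhh":{"r":64,"s":[39,46,46,11,28]}}
After op 18 (remove /l): {"ift":[{"cv":16,"dea":61,"lm":42,"tu":5},{"ah":10,"n":19,"qom":41},{"f":43,"l":51,"ow":57},53,79,[64,48,82]],"m":15,"puw":27,"rhh":{"r":64,"s":[39,46,46,11,28]}}
After op 19 (remove /ift/1/n): {"ift":[{"cv":16,"dea":61,"lm":42,"tu":5},{"ah":10,"qom":41},{"f":43,"l":51,"ow":57},53,79,[64,48,82]],"m":15,"puw":27,"rhh":{"r":64,"s":[39,46,46,11,28]}}
After op 20 (remove /m): {"ift":[{"cv":16,"dea":61,"lm":42,"tu":5},{"ah":10,"qom":41},{"f":43,"l":51,"ow":57},53,79,[64,48,82]],"puw":27,"rhh":{"r":64,"s":[39,46,46,11,28]}}
After op 21 (replace /ift/0/cv 59): {"ift":[{"cv":59,"dea":61,"lm":42,"tu":5},{"ah":10,"qom":41},{"f":43,"l":51,"ow":57},53,79,[64,48,82]],"puw":27,"rhh":{"r":64,"s":[39,46,46,11,28]}}
After op 22 (add /ift/0/usn 4): {"ift":[{"cv":59,"dea":61,"lm":42,"tu":5,"usn":4},{"ah":10,"qom":41},{"f":43,"l":51,"ow":57},53,79,[64,48,82]],"puw":27,"rhh":{"r":64,"s":[39,46,46,11,28]}}

Answer: {"ift":[{"cv":59,"dea":61,"lm":42,"tu":5,"usn":4},{"ah":10,"qom":41},{"f":43,"l":51,"ow":57},53,79,[64,48,82]],"puw":27,"rhh":{"r":64,"s":[39,46,46,11,28]}}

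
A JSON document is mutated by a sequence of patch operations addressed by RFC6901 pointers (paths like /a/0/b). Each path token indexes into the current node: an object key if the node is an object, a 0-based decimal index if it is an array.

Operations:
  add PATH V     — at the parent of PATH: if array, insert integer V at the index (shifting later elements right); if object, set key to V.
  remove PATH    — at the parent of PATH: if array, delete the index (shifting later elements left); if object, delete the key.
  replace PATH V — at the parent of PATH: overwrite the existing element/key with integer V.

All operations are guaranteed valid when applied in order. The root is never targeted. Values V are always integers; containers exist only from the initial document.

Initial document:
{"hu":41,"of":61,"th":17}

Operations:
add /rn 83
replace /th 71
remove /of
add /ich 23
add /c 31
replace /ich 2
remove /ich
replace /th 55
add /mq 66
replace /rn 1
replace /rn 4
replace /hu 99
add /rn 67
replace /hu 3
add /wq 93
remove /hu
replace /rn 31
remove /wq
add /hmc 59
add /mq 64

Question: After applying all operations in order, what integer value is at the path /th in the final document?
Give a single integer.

After op 1 (add /rn 83): {"hu":41,"of":61,"rn":83,"th":17}
After op 2 (replace /th 71): {"hu":41,"of":61,"rn":83,"th":71}
After op 3 (remove /of): {"hu":41,"rn":83,"th":71}
After op 4 (add /ich 23): {"hu":41,"ich":23,"rn":83,"th":71}
After op 5 (add /c 31): {"c":31,"hu":41,"ich":23,"rn":83,"th":71}
After op 6 (replace /ich 2): {"c":31,"hu":41,"ich":2,"rn":83,"th":71}
After op 7 (remove /ich): {"c":31,"hu":41,"rn":83,"th":71}
After op 8 (replace /th 55): {"c":31,"hu":41,"rn":83,"th":55}
After op 9 (add /mq 66): {"c":31,"hu":41,"mq":66,"rn":83,"th":55}
After op 10 (replace /rn 1): {"c":31,"hu":41,"mq":66,"rn":1,"th":55}
After op 11 (replace /rn 4): {"c":31,"hu":41,"mq":66,"rn":4,"th":55}
After op 12 (replace /hu 99): {"c":31,"hu":99,"mq":66,"rn":4,"th":55}
After op 13 (add /rn 67): {"c":31,"hu":99,"mq":66,"rn":67,"th":55}
After op 14 (replace /hu 3): {"c":31,"hu":3,"mq":66,"rn":67,"th":55}
After op 15 (add /wq 93): {"c":31,"hu":3,"mq":66,"rn":67,"th":55,"wq":93}
After op 16 (remove /hu): {"c":31,"mq":66,"rn":67,"th":55,"wq":93}
After op 17 (replace /rn 31): {"c":31,"mq":66,"rn":31,"th":55,"wq":93}
After op 18 (remove /wq): {"c":31,"mq":66,"rn":31,"th":55}
After op 19 (add /hmc 59): {"c":31,"hmc":59,"mq":66,"rn":31,"th":55}
After op 20 (add /mq 64): {"c":31,"hmc":59,"mq":64,"rn":31,"th":55}
Value at /th: 55

Answer: 55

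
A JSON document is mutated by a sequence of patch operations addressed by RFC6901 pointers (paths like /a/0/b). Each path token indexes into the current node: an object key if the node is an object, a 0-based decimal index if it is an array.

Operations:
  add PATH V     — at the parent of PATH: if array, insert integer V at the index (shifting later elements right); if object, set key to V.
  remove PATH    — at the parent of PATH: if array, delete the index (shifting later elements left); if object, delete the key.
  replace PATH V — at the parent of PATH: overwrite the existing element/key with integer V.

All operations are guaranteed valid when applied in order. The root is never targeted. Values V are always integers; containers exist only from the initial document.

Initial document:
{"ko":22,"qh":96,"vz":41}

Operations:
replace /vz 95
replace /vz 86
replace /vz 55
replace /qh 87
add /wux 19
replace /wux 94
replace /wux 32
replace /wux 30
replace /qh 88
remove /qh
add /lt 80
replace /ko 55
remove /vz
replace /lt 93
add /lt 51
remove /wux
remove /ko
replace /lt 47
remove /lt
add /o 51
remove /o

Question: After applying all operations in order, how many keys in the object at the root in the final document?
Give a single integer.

Answer: 0

Derivation:
After op 1 (replace /vz 95): {"ko":22,"qh":96,"vz":95}
After op 2 (replace /vz 86): {"ko":22,"qh":96,"vz":86}
After op 3 (replace /vz 55): {"ko":22,"qh":96,"vz":55}
After op 4 (replace /qh 87): {"ko":22,"qh":87,"vz":55}
After op 5 (add /wux 19): {"ko":22,"qh":87,"vz":55,"wux":19}
After op 6 (replace /wux 94): {"ko":22,"qh":87,"vz":55,"wux":94}
After op 7 (replace /wux 32): {"ko":22,"qh":87,"vz":55,"wux":32}
After op 8 (replace /wux 30): {"ko":22,"qh":87,"vz":55,"wux":30}
After op 9 (replace /qh 88): {"ko":22,"qh":88,"vz":55,"wux":30}
After op 10 (remove /qh): {"ko":22,"vz":55,"wux":30}
After op 11 (add /lt 80): {"ko":22,"lt":80,"vz":55,"wux":30}
After op 12 (replace /ko 55): {"ko":55,"lt":80,"vz":55,"wux":30}
After op 13 (remove /vz): {"ko":55,"lt":80,"wux":30}
After op 14 (replace /lt 93): {"ko":55,"lt":93,"wux":30}
After op 15 (add /lt 51): {"ko":55,"lt":51,"wux":30}
After op 16 (remove /wux): {"ko":55,"lt":51}
After op 17 (remove /ko): {"lt":51}
After op 18 (replace /lt 47): {"lt":47}
After op 19 (remove /lt): {}
After op 20 (add /o 51): {"o":51}
After op 21 (remove /o): {}
Size at the root: 0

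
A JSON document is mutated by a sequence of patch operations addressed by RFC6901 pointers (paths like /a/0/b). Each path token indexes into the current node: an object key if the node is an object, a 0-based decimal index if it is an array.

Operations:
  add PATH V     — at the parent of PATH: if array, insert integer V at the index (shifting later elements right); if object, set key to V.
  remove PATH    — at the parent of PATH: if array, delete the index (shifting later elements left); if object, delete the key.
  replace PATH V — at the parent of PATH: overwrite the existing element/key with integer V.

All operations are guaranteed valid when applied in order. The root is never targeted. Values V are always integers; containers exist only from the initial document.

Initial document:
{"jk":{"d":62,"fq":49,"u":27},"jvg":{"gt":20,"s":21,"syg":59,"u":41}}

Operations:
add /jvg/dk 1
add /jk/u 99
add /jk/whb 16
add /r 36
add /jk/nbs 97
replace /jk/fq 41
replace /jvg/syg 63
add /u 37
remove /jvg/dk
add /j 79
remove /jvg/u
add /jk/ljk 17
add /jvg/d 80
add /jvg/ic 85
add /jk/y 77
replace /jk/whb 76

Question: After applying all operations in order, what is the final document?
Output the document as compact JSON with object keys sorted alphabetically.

Answer: {"j":79,"jk":{"d":62,"fq":41,"ljk":17,"nbs":97,"u":99,"whb":76,"y":77},"jvg":{"d":80,"gt":20,"ic":85,"s":21,"syg":63},"r":36,"u":37}

Derivation:
After op 1 (add /jvg/dk 1): {"jk":{"d":62,"fq":49,"u":27},"jvg":{"dk":1,"gt":20,"s":21,"syg":59,"u":41}}
After op 2 (add /jk/u 99): {"jk":{"d":62,"fq":49,"u":99},"jvg":{"dk":1,"gt":20,"s":21,"syg":59,"u":41}}
After op 3 (add /jk/whb 16): {"jk":{"d":62,"fq":49,"u":99,"whb":16},"jvg":{"dk":1,"gt":20,"s":21,"syg":59,"u":41}}
After op 4 (add /r 36): {"jk":{"d":62,"fq":49,"u":99,"whb":16},"jvg":{"dk":1,"gt":20,"s":21,"syg":59,"u":41},"r":36}
After op 5 (add /jk/nbs 97): {"jk":{"d":62,"fq":49,"nbs":97,"u":99,"whb":16},"jvg":{"dk":1,"gt":20,"s":21,"syg":59,"u":41},"r":36}
After op 6 (replace /jk/fq 41): {"jk":{"d":62,"fq":41,"nbs":97,"u":99,"whb":16},"jvg":{"dk":1,"gt":20,"s":21,"syg":59,"u":41},"r":36}
After op 7 (replace /jvg/syg 63): {"jk":{"d":62,"fq":41,"nbs":97,"u":99,"whb":16},"jvg":{"dk":1,"gt":20,"s":21,"syg":63,"u":41},"r":36}
After op 8 (add /u 37): {"jk":{"d":62,"fq":41,"nbs":97,"u":99,"whb":16},"jvg":{"dk":1,"gt":20,"s":21,"syg":63,"u":41},"r":36,"u":37}
After op 9 (remove /jvg/dk): {"jk":{"d":62,"fq":41,"nbs":97,"u":99,"whb":16},"jvg":{"gt":20,"s":21,"syg":63,"u":41},"r":36,"u":37}
After op 10 (add /j 79): {"j":79,"jk":{"d":62,"fq":41,"nbs":97,"u":99,"whb":16},"jvg":{"gt":20,"s":21,"syg":63,"u":41},"r":36,"u":37}
After op 11 (remove /jvg/u): {"j":79,"jk":{"d":62,"fq":41,"nbs":97,"u":99,"whb":16},"jvg":{"gt":20,"s":21,"syg":63},"r":36,"u":37}
After op 12 (add /jk/ljk 17): {"j":79,"jk":{"d":62,"fq":41,"ljk":17,"nbs":97,"u":99,"whb":16},"jvg":{"gt":20,"s":21,"syg":63},"r":36,"u":37}
After op 13 (add /jvg/d 80): {"j":79,"jk":{"d":62,"fq":41,"ljk":17,"nbs":97,"u":99,"whb":16},"jvg":{"d":80,"gt":20,"s":21,"syg":63},"r":36,"u":37}
After op 14 (add /jvg/ic 85): {"j":79,"jk":{"d":62,"fq":41,"ljk":17,"nbs":97,"u":99,"whb":16},"jvg":{"d":80,"gt":20,"ic":85,"s":21,"syg":63},"r":36,"u":37}
After op 15 (add /jk/y 77): {"j":79,"jk":{"d":62,"fq":41,"ljk":17,"nbs":97,"u":99,"whb":16,"y":77},"jvg":{"d":80,"gt":20,"ic":85,"s":21,"syg":63},"r":36,"u":37}
After op 16 (replace /jk/whb 76): {"j":79,"jk":{"d":62,"fq":41,"ljk":17,"nbs":97,"u":99,"whb":76,"y":77},"jvg":{"d":80,"gt":20,"ic":85,"s":21,"syg":63},"r":36,"u":37}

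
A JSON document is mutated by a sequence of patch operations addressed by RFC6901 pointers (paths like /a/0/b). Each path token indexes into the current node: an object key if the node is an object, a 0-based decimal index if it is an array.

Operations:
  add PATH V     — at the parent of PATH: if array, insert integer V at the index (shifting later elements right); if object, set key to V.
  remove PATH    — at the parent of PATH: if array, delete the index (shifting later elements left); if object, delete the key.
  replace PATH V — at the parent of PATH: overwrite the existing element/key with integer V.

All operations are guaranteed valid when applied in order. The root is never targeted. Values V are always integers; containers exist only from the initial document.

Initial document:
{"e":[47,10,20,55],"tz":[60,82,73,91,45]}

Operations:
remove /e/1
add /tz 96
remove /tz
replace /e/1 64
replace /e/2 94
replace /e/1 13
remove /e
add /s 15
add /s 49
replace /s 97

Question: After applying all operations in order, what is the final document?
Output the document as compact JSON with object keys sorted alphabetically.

After op 1 (remove /e/1): {"e":[47,20,55],"tz":[60,82,73,91,45]}
After op 2 (add /tz 96): {"e":[47,20,55],"tz":96}
After op 3 (remove /tz): {"e":[47,20,55]}
After op 4 (replace /e/1 64): {"e":[47,64,55]}
After op 5 (replace /e/2 94): {"e":[47,64,94]}
After op 6 (replace /e/1 13): {"e":[47,13,94]}
After op 7 (remove /e): {}
After op 8 (add /s 15): {"s":15}
After op 9 (add /s 49): {"s":49}
After op 10 (replace /s 97): {"s":97}

Answer: {"s":97}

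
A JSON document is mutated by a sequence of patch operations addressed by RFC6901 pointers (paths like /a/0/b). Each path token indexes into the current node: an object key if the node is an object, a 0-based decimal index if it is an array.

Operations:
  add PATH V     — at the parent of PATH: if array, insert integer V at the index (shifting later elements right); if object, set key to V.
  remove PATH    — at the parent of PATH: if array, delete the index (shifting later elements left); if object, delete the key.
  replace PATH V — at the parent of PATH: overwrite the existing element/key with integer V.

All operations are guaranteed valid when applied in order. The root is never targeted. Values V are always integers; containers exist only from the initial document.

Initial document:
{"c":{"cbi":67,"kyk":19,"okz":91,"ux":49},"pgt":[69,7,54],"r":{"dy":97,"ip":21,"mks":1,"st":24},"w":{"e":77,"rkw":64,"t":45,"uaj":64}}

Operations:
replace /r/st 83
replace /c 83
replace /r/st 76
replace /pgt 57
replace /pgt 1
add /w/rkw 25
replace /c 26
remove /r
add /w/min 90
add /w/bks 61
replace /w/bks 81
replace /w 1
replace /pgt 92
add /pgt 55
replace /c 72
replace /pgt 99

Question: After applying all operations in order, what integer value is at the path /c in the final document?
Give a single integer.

After op 1 (replace /r/st 83): {"c":{"cbi":67,"kyk":19,"okz":91,"ux":49},"pgt":[69,7,54],"r":{"dy":97,"ip":21,"mks":1,"st":83},"w":{"e":77,"rkw":64,"t":45,"uaj":64}}
After op 2 (replace /c 83): {"c":83,"pgt":[69,7,54],"r":{"dy":97,"ip":21,"mks":1,"st":83},"w":{"e":77,"rkw":64,"t":45,"uaj":64}}
After op 3 (replace /r/st 76): {"c":83,"pgt":[69,7,54],"r":{"dy":97,"ip":21,"mks":1,"st":76},"w":{"e":77,"rkw":64,"t":45,"uaj":64}}
After op 4 (replace /pgt 57): {"c":83,"pgt":57,"r":{"dy":97,"ip":21,"mks":1,"st":76},"w":{"e":77,"rkw":64,"t":45,"uaj":64}}
After op 5 (replace /pgt 1): {"c":83,"pgt":1,"r":{"dy":97,"ip":21,"mks":1,"st":76},"w":{"e":77,"rkw":64,"t":45,"uaj":64}}
After op 6 (add /w/rkw 25): {"c":83,"pgt":1,"r":{"dy":97,"ip":21,"mks":1,"st":76},"w":{"e":77,"rkw":25,"t":45,"uaj":64}}
After op 7 (replace /c 26): {"c":26,"pgt":1,"r":{"dy":97,"ip":21,"mks":1,"st":76},"w":{"e":77,"rkw":25,"t":45,"uaj":64}}
After op 8 (remove /r): {"c":26,"pgt":1,"w":{"e":77,"rkw":25,"t":45,"uaj":64}}
After op 9 (add /w/min 90): {"c":26,"pgt":1,"w":{"e":77,"min":90,"rkw":25,"t":45,"uaj":64}}
After op 10 (add /w/bks 61): {"c":26,"pgt":1,"w":{"bks":61,"e":77,"min":90,"rkw":25,"t":45,"uaj":64}}
After op 11 (replace /w/bks 81): {"c":26,"pgt":1,"w":{"bks":81,"e":77,"min":90,"rkw":25,"t":45,"uaj":64}}
After op 12 (replace /w 1): {"c":26,"pgt":1,"w":1}
After op 13 (replace /pgt 92): {"c":26,"pgt":92,"w":1}
After op 14 (add /pgt 55): {"c":26,"pgt":55,"w":1}
After op 15 (replace /c 72): {"c":72,"pgt":55,"w":1}
After op 16 (replace /pgt 99): {"c":72,"pgt":99,"w":1}
Value at /c: 72

Answer: 72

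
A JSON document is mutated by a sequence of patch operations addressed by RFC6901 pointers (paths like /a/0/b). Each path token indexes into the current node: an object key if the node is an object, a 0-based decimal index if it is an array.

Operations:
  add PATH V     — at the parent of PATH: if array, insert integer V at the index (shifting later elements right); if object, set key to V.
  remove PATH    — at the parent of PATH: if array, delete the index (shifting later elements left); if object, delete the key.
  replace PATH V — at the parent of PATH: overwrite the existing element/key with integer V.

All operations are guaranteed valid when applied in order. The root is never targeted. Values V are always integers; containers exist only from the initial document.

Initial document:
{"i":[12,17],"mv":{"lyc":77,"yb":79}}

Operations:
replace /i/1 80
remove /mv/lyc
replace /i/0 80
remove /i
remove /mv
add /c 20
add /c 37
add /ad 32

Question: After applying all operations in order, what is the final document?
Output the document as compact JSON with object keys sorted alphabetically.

After op 1 (replace /i/1 80): {"i":[12,80],"mv":{"lyc":77,"yb":79}}
After op 2 (remove /mv/lyc): {"i":[12,80],"mv":{"yb":79}}
After op 3 (replace /i/0 80): {"i":[80,80],"mv":{"yb":79}}
After op 4 (remove /i): {"mv":{"yb":79}}
After op 5 (remove /mv): {}
After op 6 (add /c 20): {"c":20}
After op 7 (add /c 37): {"c":37}
After op 8 (add /ad 32): {"ad":32,"c":37}

Answer: {"ad":32,"c":37}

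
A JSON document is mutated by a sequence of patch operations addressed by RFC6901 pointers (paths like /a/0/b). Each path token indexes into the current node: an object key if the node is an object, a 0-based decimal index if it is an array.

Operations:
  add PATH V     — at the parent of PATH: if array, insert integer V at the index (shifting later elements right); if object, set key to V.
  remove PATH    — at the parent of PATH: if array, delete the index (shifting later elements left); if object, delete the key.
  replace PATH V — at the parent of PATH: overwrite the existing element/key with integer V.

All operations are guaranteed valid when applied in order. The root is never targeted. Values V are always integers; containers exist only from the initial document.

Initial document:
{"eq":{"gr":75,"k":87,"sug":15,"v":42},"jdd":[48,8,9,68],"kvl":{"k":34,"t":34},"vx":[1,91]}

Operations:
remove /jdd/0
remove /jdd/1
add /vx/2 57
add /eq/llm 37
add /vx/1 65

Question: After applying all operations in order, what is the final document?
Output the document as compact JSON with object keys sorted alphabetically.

After op 1 (remove /jdd/0): {"eq":{"gr":75,"k":87,"sug":15,"v":42},"jdd":[8,9,68],"kvl":{"k":34,"t":34},"vx":[1,91]}
After op 2 (remove /jdd/1): {"eq":{"gr":75,"k":87,"sug":15,"v":42},"jdd":[8,68],"kvl":{"k":34,"t":34},"vx":[1,91]}
After op 3 (add /vx/2 57): {"eq":{"gr":75,"k":87,"sug":15,"v":42},"jdd":[8,68],"kvl":{"k":34,"t":34},"vx":[1,91,57]}
After op 4 (add /eq/llm 37): {"eq":{"gr":75,"k":87,"llm":37,"sug":15,"v":42},"jdd":[8,68],"kvl":{"k":34,"t":34},"vx":[1,91,57]}
After op 5 (add /vx/1 65): {"eq":{"gr":75,"k":87,"llm":37,"sug":15,"v":42},"jdd":[8,68],"kvl":{"k":34,"t":34},"vx":[1,65,91,57]}

Answer: {"eq":{"gr":75,"k":87,"llm":37,"sug":15,"v":42},"jdd":[8,68],"kvl":{"k":34,"t":34},"vx":[1,65,91,57]}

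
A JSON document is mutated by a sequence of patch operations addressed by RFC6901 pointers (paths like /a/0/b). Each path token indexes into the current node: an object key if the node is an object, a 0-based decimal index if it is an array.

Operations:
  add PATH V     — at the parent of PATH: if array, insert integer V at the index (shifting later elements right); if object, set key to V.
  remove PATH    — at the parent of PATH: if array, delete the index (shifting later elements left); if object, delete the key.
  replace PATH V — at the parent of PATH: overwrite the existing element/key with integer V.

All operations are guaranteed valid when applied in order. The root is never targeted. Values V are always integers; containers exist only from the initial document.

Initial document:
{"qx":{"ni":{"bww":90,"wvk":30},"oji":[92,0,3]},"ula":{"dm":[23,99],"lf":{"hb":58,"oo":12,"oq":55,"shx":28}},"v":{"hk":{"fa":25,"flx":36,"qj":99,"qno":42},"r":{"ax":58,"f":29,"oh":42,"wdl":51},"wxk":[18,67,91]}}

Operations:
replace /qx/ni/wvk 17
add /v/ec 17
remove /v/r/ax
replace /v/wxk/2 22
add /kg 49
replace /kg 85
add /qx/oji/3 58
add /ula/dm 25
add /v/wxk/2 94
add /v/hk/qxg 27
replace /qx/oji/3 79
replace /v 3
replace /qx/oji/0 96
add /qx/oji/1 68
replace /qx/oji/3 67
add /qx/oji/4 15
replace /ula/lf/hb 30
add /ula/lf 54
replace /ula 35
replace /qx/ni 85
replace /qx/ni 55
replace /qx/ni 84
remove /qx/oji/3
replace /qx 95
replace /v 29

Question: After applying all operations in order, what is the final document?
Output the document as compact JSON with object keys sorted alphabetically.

After op 1 (replace /qx/ni/wvk 17): {"qx":{"ni":{"bww":90,"wvk":17},"oji":[92,0,3]},"ula":{"dm":[23,99],"lf":{"hb":58,"oo":12,"oq":55,"shx":28}},"v":{"hk":{"fa":25,"flx":36,"qj":99,"qno":42},"r":{"ax":58,"f":29,"oh":42,"wdl":51},"wxk":[18,67,91]}}
After op 2 (add /v/ec 17): {"qx":{"ni":{"bww":90,"wvk":17},"oji":[92,0,3]},"ula":{"dm":[23,99],"lf":{"hb":58,"oo":12,"oq":55,"shx":28}},"v":{"ec":17,"hk":{"fa":25,"flx":36,"qj":99,"qno":42},"r":{"ax":58,"f":29,"oh":42,"wdl":51},"wxk":[18,67,91]}}
After op 3 (remove /v/r/ax): {"qx":{"ni":{"bww":90,"wvk":17},"oji":[92,0,3]},"ula":{"dm":[23,99],"lf":{"hb":58,"oo":12,"oq":55,"shx":28}},"v":{"ec":17,"hk":{"fa":25,"flx":36,"qj":99,"qno":42},"r":{"f":29,"oh":42,"wdl":51},"wxk":[18,67,91]}}
After op 4 (replace /v/wxk/2 22): {"qx":{"ni":{"bww":90,"wvk":17},"oji":[92,0,3]},"ula":{"dm":[23,99],"lf":{"hb":58,"oo":12,"oq":55,"shx":28}},"v":{"ec":17,"hk":{"fa":25,"flx":36,"qj":99,"qno":42},"r":{"f":29,"oh":42,"wdl":51},"wxk":[18,67,22]}}
After op 5 (add /kg 49): {"kg":49,"qx":{"ni":{"bww":90,"wvk":17},"oji":[92,0,3]},"ula":{"dm":[23,99],"lf":{"hb":58,"oo":12,"oq":55,"shx":28}},"v":{"ec":17,"hk":{"fa":25,"flx":36,"qj":99,"qno":42},"r":{"f":29,"oh":42,"wdl":51},"wxk":[18,67,22]}}
After op 6 (replace /kg 85): {"kg":85,"qx":{"ni":{"bww":90,"wvk":17},"oji":[92,0,3]},"ula":{"dm":[23,99],"lf":{"hb":58,"oo":12,"oq":55,"shx":28}},"v":{"ec":17,"hk":{"fa":25,"flx":36,"qj":99,"qno":42},"r":{"f":29,"oh":42,"wdl":51},"wxk":[18,67,22]}}
After op 7 (add /qx/oji/3 58): {"kg":85,"qx":{"ni":{"bww":90,"wvk":17},"oji":[92,0,3,58]},"ula":{"dm":[23,99],"lf":{"hb":58,"oo":12,"oq":55,"shx":28}},"v":{"ec":17,"hk":{"fa":25,"flx":36,"qj":99,"qno":42},"r":{"f":29,"oh":42,"wdl":51},"wxk":[18,67,22]}}
After op 8 (add /ula/dm 25): {"kg":85,"qx":{"ni":{"bww":90,"wvk":17},"oji":[92,0,3,58]},"ula":{"dm":25,"lf":{"hb":58,"oo":12,"oq":55,"shx":28}},"v":{"ec":17,"hk":{"fa":25,"flx":36,"qj":99,"qno":42},"r":{"f":29,"oh":42,"wdl":51},"wxk":[18,67,22]}}
After op 9 (add /v/wxk/2 94): {"kg":85,"qx":{"ni":{"bww":90,"wvk":17},"oji":[92,0,3,58]},"ula":{"dm":25,"lf":{"hb":58,"oo":12,"oq":55,"shx":28}},"v":{"ec":17,"hk":{"fa":25,"flx":36,"qj":99,"qno":42},"r":{"f":29,"oh":42,"wdl":51},"wxk":[18,67,94,22]}}
After op 10 (add /v/hk/qxg 27): {"kg":85,"qx":{"ni":{"bww":90,"wvk":17},"oji":[92,0,3,58]},"ula":{"dm":25,"lf":{"hb":58,"oo":12,"oq":55,"shx":28}},"v":{"ec":17,"hk":{"fa":25,"flx":36,"qj":99,"qno":42,"qxg":27},"r":{"f":29,"oh":42,"wdl":51},"wxk":[18,67,94,22]}}
After op 11 (replace /qx/oji/3 79): {"kg":85,"qx":{"ni":{"bww":90,"wvk":17},"oji":[92,0,3,79]},"ula":{"dm":25,"lf":{"hb":58,"oo":12,"oq":55,"shx":28}},"v":{"ec":17,"hk":{"fa":25,"flx":36,"qj":99,"qno":42,"qxg":27},"r":{"f":29,"oh":42,"wdl":51},"wxk":[18,67,94,22]}}
After op 12 (replace /v 3): {"kg":85,"qx":{"ni":{"bww":90,"wvk":17},"oji":[92,0,3,79]},"ula":{"dm":25,"lf":{"hb":58,"oo":12,"oq":55,"shx":28}},"v":3}
After op 13 (replace /qx/oji/0 96): {"kg":85,"qx":{"ni":{"bww":90,"wvk":17},"oji":[96,0,3,79]},"ula":{"dm":25,"lf":{"hb":58,"oo":12,"oq":55,"shx":28}},"v":3}
After op 14 (add /qx/oji/1 68): {"kg":85,"qx":{"ni":{"bww":90,"wvk":17},"oji":[96,68,0,3,79]},"ula":{"dm":25,"lf":{"hb":58,"oo":12,"oq":55,"shx":28}},"v":3}
After op 15 (replace /qx/oji/3 67): {"kg":85,"qx":{"ni":{"bww":90,"wvk":17},"oji":[96,68,0,67,79]},"ula":{"dm":25,"lf":{"hb":58,"oo":12,"oq":55,"shx":28}},"v":3}
After op 16 (add /qx/oji/4 15): {"kg":85,"qx":{"ni":{"bww":90,"wvk":17},"oji":[96,68,0,67,15,79]},"ula":{"dm":25,"lf":{"hb":58,"oo":12,"oq":55,"shx":28}},"v":3}
After op 17 (replace /ula/lf/hb 30): {"kg":85,"qx":{"ni":{"bww":90,"wvk":17},"oji":[96,68,0,67,15,79]},"ula":{"dm":25,"lf":{"hb":30,"oo":12,"oq":55,"shx":28}},"v":3}
After op 18 (add /ula/lf 54): {"kg":85,"qx":{"ni":{"bww":90,"wvk":17},"oji":[96,68,0,67,15,79]},"ula":{"dm":25,"lf":54},"v":3}
After op 19 (replace /ula 35): {"kg":85,"qx":{"ni":{"bww":90,"wvk":17},"oji":[96,68,0,67,15,79]},"ula":35,"v":3}
After op 20 (replace /qx/ni 85): {"kg":85,"qx":{"ni":85,"oji":[96,68,0,67,15,79]},"ula":35,"v":3}
After op 21 (replace /qx/ni 55): {"kg":85,"qx":{"ni":55,"oji":[96,68,0,67,15,79]},"ula":35,"v":3}
After op 22 (replace /qx/ni 84): {"kg":85,"qx":{"ni":84,"oji":[96,68,0,67,15,79]},"ula":35,"v":3}
After op 23 (remove /qx/oji/3): {"kg":85,"qx":{"ni":84,"oji":[96,68,0,15,79]},"ula":35,"v":3}
After op 24 (replace /qx 95): {"kg":85,"qx":95,"ula":35,"v":3}
After op 25 (replace /v 29): {"kg":85,"qx":95,"ula":35,"v":29}

Answer: {"kg":85,"qx":95,"ula":35,"v":29}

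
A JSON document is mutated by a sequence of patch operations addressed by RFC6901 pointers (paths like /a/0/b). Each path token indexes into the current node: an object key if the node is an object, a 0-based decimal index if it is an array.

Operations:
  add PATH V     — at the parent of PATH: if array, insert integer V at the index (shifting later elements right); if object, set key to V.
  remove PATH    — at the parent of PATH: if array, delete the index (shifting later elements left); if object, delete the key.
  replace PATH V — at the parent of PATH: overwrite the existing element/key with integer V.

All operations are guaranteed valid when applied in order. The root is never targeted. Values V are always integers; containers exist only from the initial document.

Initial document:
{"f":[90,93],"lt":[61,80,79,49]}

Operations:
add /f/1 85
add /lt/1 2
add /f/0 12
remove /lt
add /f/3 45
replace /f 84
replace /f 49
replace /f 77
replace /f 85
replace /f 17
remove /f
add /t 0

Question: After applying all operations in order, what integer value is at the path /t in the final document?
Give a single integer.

Answer: 0

Derivation:
After op 1 (add /f/1 85): {"f":[90,85,93],"lt":[61,80,79,49]}
After op 2 (add /lt/1 2): {"f":[90,85,93],"lt":[61,2,80,79,49]}
After op 3 (add /f/0 12): {"f":[12,90,85,93],"lt":[61,2,80,79,49]}
After op 4 (remove /lt): {"f":[12,90,85,93]}
After op 5 (add /f/3 45): {"f":[12,90,85,45,93]}
After op 6 (replace /f 84): {"f":84}
After op 7 (replace /f 49): {"f":49}
After op 8 (replace /f 77): {"f":77}
After op 9 (replace /f 85): {"f":85}
After op 10 (replace /f 17): {"f":17}
After op 11 (remove /f): {}
After op 12 (add /t 0): {"t":0}
Value at /t: 0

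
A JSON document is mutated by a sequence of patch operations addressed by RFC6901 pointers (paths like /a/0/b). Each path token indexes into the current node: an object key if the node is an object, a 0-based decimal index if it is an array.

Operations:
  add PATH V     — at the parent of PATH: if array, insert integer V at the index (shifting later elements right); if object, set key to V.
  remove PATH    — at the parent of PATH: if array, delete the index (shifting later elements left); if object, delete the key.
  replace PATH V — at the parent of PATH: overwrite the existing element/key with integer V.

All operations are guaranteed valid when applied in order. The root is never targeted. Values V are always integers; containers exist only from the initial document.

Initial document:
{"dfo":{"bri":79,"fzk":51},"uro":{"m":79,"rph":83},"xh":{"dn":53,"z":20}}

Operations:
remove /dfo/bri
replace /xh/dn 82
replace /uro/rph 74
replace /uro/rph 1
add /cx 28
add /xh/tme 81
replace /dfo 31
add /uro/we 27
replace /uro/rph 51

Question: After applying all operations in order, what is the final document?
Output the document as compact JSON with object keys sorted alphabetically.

Answer: {"cx":28,"dfo":31,"uro":{"m":79,"rph":51,"we":27},"xh":{"dn":82,"tme":81,"z":20}}

Derivation:
After op 1 (remove /dfo/bri): {"dfo":{"fzk":51},"uro":{"m":79,"rph":83},"xh":{"dn":53,"z":20}}
After op 2 (replace /xh/dn 82): {"dfo":{"fzk":51},"uro":{"m":79,"rph":83},"xh":{"dn":82,"z":20}}
After op 3 (replace /uro/rph 74): {"dfo":{"fzk":51},"uro":{"m":79,"rph":74},"xh":{"dn":82,"z":20}}
After op 4 (replace /uro/rph 1): {"dfo":{"fzk":51},"uro":{"m":79,"rph":1},"xh":{"dn":82,"z":20}}
After op 5 (add /cx 28): {"cx":28,"dfo":{"fzk":51},"uro":{"m":79,"rph":1},"xh":{"dn":82,"z":20}}
After op 6 (add /xh/tme 81): {"cx":28,"dfo":{"fzk":51},"uro":{"m":79,"rph":1},"xh":{"dn":82,"tme":81,"z":20}}
After op 7 (replace /dfo 31): {"cx":28,"dfo":31,"uro":{"m":79,"rph":1},"xh":{"dn":82,"tme":81,"z":20}}
After op 8 (add /uro/we 27): {"cx":28,"dfo":31,"uro":{"m":79,"rph":1,"we":27},"xh":{"dn":82,"tme":81,"z":20}}
After op 9 (replace /uro/rph 51): {"cx":28,"dfo":31,"uro":{"m":79,"rph":51,"we":27},"xh":{"dn":82,"tme":81,"z":20}}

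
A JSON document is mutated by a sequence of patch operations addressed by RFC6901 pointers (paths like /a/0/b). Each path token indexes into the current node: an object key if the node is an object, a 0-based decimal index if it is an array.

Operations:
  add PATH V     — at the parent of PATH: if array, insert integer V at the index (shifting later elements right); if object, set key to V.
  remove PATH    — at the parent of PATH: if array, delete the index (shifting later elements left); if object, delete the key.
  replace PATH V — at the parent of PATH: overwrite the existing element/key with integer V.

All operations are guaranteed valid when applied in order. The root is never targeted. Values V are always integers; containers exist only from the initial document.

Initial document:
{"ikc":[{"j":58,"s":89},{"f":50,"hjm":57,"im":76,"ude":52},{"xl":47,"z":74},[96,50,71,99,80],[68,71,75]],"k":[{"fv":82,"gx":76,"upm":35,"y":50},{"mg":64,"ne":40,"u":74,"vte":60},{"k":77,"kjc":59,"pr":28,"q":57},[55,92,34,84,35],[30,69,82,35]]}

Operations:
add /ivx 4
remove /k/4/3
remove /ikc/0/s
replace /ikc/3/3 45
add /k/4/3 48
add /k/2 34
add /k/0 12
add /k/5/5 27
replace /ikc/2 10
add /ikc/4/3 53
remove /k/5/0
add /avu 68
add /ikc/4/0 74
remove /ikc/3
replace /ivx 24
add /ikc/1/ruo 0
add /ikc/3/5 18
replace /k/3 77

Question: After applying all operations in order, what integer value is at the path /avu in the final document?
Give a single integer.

After op 1 (add /ivx 4): {"ikc":[{"j":58,"s":89},{"f":50,"hjm":57,"im":76,"ude":52},{"xl":47,"z":74},[96,50,71,99,80],[68,71,75]],"ivx":4,"k":[{"fv":82,"gx":76,"upm":35,"y":50},{"mg":64,"ne":40,"u":74,"vte":60},{"k":77,"kjc":59,"pr":28,"q":57},[55,92,34,84,35],[30,69,82,35]]}
After op 2 (remove /k/4/3): {"ikc":[{"j":58,"s":89},{"f":50,"hjm":57,"im":76,"ude":52},{"xl":47,"z":74},[96,50,71,99,80],[68,71,75]],"ivx":4,"k":[{"fv":82,"gx":76,"upm":35,"y":50},{"mg":64,"ne":40,"u":74,"vte":60},{"k":77,"kjc":59,"pr":28,"q":57},[55,92,34,84,35],[30,69,82]]}
After op 3 (remove /ikc/0/s): {"ikc":[{"j":58},{"f":50,"hjm":57,"im":76,"ude":52},{"xl":47,"z":74},[96,50,71,99,80],[68,71,75]],"ivx":4,"k":[{"fv":82,"gx":76,"upm":35,"y":50},{"mg":64,"ne":40,"u":74,"vte":60},{"k":77,"kjc":59,"pr":28,"q":57},[55,92,34,84,35],[30,69,82]]}
After op 4 (replace /ikc/3/3 45): {"ikc":[{"j":58},{"f":50,"hjm":57,"im":76,"ude":52},{"xl":47,"z":74},[96,50,71,45,80],[68,71,75]],"ivx":4,"k":[{"fv":82,"gx":76,"upm":35,"y":50},{"mg":64,"ne":40,"u":74,"vte":60},{"k":77,"kjc":59,"pr":28,"q":57},[55,92,34,84,35],[30,69,82]]}
After op 5 (add /k/4/3 48): {"ikc":[{"j":58},{"f":50,"hjm":57,"im":76,"ude":52},{"xl":47,"z":74},[96,50,71,45,80],[68,71,75]],"ivx":4,"k":[{"fv":82,"gx":76,"upm":35,"y":50},{"mg":64,"ne":40,"u":74,"vte":60},{"k":77,"kjc":59,"pr":28,"q":57},[55,92,34,84,35],[30,69,82,48]]}
After op 6 (add /k/2 34): {"ikc":[{"j":58},{"f":50,"hjm":57,"im":76,"ude":52},{"xl":47,"z":74},[96,50,71,45,80],[68,71,75]],"ivx":4,"k":[{"fv":82,"gx":76,"upm":35,"y":50},{"mg":64,"ne":40,"u":74,"vte":60},34,{"k":77,"kjc":59,"pr":28,"q":57},[55,92,34,84,35],[30,69,82,48]]}
After op 7 (add /k/0 12): {"ikc":[{"j":58},{"f":50,"hjm":57,"im":76,"ude":52},{"xl":47,"z":74},[96,50,71,45,80],[68,71,75]],"ivx":4,"k":[12,{"fv":82,"gx":76,"upm":35,"y":50},{"mg":64,"ne":40,"u":74,"vte":60},34,{"k":77,"kjc":59,"pr":28,"q":57},[55,92,34,84,35],[30,69,82,48]]}
After op 8 (add /k/5/5 27): {"ikc":[{"j":58},{"f":50,"hjm":57,"im":76,"ude":52},{"xl":47,"z":74},[96,50,71,45,80],[68,71,75]],"ivx":4,"k":[12,{"fv":82,"gx":76,"upm":35,"y":50},{"mg":64,"ne":40,"u":74,"vte":60},34,{"k":77,"kjc":59,"pr":28,"q":57},[55,92,34,84,35,27],[30,69,82,48]]}
After op 9 (replace /ikc/2 10): {"ikc":[{"j":58},{"f":50,"hjm":57,"im":76,"ude":52},10,[96,50,71,45,80],[68,71,75]],"ivx":4,"k":[12,{"fv":82,"gx":76,"upm":35,"y":50},{"mg":64,"ne":40,"u":74,"vte":60},34,{"k":77,"kjc":59,"pr":28,"q":57},[55,92,34,84,35,27],[30,69,82,48]]}
After op 10 (add /ikc/4/3 53): {"ikc":[{"j":58},{"f":50,"hjm":57,"im":76,"ude":52},10,[96,50,71,45,80],[68,71,75,53]],"ivx":4,"k":[12,{"fv":82,"gx":76,"upm":35,"y":50},{"mg":64,"ne":40,"u":74,"vte":60},34,{"k":77,"kjc":59,"pr":28,"q":57},[55,92,34,84,35,27],[30,69,82,48]]}
After op 11 (remove /k/5/0): {"ikc":[{"j":58},{"f":50,"hjm":57,"im":76,"ude":52},10,[96,50,71,45,80],[68,71,75,53]],"ivx":4,"k":[12,{"fv":82,"gx":76,"upm":35,"y":50},{"mg":64,"ne":40,"u":74,"vte":60},34,{"k":77,"kjc":59,"pr":28,"q":57},[92,34,84,35,27],[30,69,82,48]]}
After op 12 (add /avu 68): {"avu":68,"ikc":[{"j":58},{"f":50,"hjm":57,"im":76,"ude":52},10,[96,50,71,45,80],[68,71,75,53]],"ivx":4,"k":[12,{"fv":82,"gx":76,"upm":35,"y":50},{"mg":64,"ne":40,"u":74,"vte":60},34,{"k":77,"kjc":59,"pr":28,"q":57},[92,34,84,35,27],[30,69,82,48]]}
After op 13 (add /ikc/4/0 74): {"avu":68,"ikc":[{"j":58},{"f":50,"hjm":57,"im":76,"ude":52},10,[96,50,71,45,80],[74,68,71,75,53]],"ivx":4,"k":[12,{"fv":82,"gx":76,"upm":35,"y":50},{"mg":64,"ne":40,"u":74,"vte":60},34,{"k":77,"kjc":59,"pr":28,"q":57},[92,34,84,35,27],[30,69,82,48]]}
After op 14 (remove /ikc/3): {"avu":68,"ikc":[{"j":58},{"f":50,"hjm":57,"im":76,"ude":52},10,[74,68,71,75,53]],"ivx":4,"k":[12,{"fv":82,"gx":76,"upm":35,"y":50},{"mg":64,"ne":40,"u":74,"vte":60},34,{"k":77,"kjc":59,"pr":28,"q":57},[92,34,84,35,27],[30,69,82,48]]}
After op 15 (replace /ivx 24): {"avu":68,"ikc":[{"j":58},{"f":50,"hjm":57,"im":76,"ude":52},10,[74,68,71,75,53]],"ivx":24,"k":[12,{"fv":82,"gx":76,"upm":35,"y":50},{"mg":64,"ne":40,"u":74,"vte":60},34,{"k":77,"kjc":59,"pr":28,"q":57},[92,34,84,35,27],[30,69,82,48]]}
After op 16 (add /ikc/1/ruo 0): {"avu":68,"ikc":[{"j":58},{"f":50,"hjm":57,"im":76,"ruo":0,"ude":52},10,[74,68,71,75,53]],"ivx":24,"k":[12,{"fv":82,"gx":76,"upm":35,"y":50},{"mg":64,"ne":40,"u":74,"vte":60},34,{"k":77,"kjc":59,"pr":28,"q":57},[92,34,84,35,27],[30,69,82,48]]}
After op 17 (add /ikc/3/5 18): {"avu":68,"ikc":[{"j":58},{"f":50,"hjm":57,"im":76,"ruo":0,"ude":52},10,[74,68,71,75,53,18]],"ivx":24,"k":[12,{"fv":82,"gx":76,"upm":35,"y":50},{"mg":64,"ne":40,"u":74,"vte":60},34,{"k":77,"kjc":59,"pr":28,"q":57},[92,34,84,35,27],[30,69,82,48]]}
After op 18 (replace /k/3 77): {"avu":68,"ikc":[{"j":58},{"f":50,"hjm":57,"im":76,"ruo":0,"ude":52},10,[74,68,71,75,53,18]],"ivx":24,"k":[12,{"fv":82,"gx":76,"upm":35,"y":50},{"mg":64,"ne":40,"u":74,"vte":60},77,{"k":77,"kjc":59,"pr":28,"q":57},[92,34,84,35,27],[30,69,82,48]]}
Value at /avu: 68

Answer: 68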